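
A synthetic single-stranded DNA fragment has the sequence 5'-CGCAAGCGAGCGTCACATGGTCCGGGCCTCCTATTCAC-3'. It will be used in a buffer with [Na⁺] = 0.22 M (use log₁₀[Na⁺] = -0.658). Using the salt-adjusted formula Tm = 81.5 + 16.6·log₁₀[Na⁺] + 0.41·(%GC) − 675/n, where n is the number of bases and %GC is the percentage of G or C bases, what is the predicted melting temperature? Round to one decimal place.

78.7°C

Length n = 38. Scanning the sequence gives A=7, G=10, T=7, C=14.
G+C = 24, so %GC = 24/38 × 100 = 63.158%
Salt term: 16.6 × (-0.658) = -10.923
GC term: 0.41 × 63.158 = 25.895; length term: −675/38 = −17.763
Tm = 81.5 + (-10.923) + 25.895 − 17.763 = 78.709 → 78.7°C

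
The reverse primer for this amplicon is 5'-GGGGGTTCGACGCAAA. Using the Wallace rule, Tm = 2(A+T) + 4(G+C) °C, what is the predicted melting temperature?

52°C

A=4, C=3, T=2, G=7
AT pairs contribute 6, GC pairs contribute 10.
Tm = 2(6) + 4(10) = 12 + 40 = 52°C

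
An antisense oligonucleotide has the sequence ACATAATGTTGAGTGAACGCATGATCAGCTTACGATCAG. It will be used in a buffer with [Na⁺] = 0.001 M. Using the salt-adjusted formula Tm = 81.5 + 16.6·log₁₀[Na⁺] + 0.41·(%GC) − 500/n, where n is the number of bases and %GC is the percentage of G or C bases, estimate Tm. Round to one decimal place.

35.7°C

Length n = 39. Counting bases: C=7, T=10, A=13, G=9
G+C = 16, so %GC = 16/39 × 100 = 41.026%
Salt term: 16.6 × (-3) = -49.8
GC term: 0.41 × 41.026 = 16.821; length term: −500/39 = −12.821
Tm = 81.5 + (-49.8) + 16.821 − 12.821 = 35.7 → 35.7°C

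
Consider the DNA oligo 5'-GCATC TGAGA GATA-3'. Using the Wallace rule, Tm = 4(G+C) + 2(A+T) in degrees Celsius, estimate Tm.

40°C

Counting bases: G=4, T=3, C=2, A=5
So N_AT = 8 and N_GC = 6.
Tm = 2(8) + 4(6) = 16 + 24 = 40°C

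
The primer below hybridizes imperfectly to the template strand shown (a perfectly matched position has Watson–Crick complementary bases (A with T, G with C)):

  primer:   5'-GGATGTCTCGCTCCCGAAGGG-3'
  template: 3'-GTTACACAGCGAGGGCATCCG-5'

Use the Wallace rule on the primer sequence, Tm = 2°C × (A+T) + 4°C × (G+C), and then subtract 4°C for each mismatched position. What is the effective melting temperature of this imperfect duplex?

Primer base counts: A=3, T=4, G=8, C=6 → A+T=7, G+C=14
Perfect-match Tm = 2(7) + 4(14) = 14 + 56 = 70°C
Mismatches (positions where the bases are not complementary): 5 (at positions 1, 2, 7, 17, 21)
Effective Tm = 70 − 5×4 = 70 − 20 = 50°C

50°C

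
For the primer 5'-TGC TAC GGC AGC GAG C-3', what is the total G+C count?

11

Counting bases: T=2, G=6, C=5, A=3
Total G or C: 6 + 5 = 11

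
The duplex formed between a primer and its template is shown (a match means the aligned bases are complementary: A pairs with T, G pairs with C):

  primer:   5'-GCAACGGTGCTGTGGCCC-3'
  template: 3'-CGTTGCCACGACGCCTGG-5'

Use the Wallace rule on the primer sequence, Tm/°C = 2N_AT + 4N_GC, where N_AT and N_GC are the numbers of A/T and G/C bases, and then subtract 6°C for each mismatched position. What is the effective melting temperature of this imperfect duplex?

Primer base counts: A=2, T=3, G=7, C=6 → A+T=5, G+C=13
Perfect-match Tm = 2(5) + 4(13) = 10 + 52 = 62°C
Mismatches (positions where the bases are not complementary): 2 (at positions 13, 16)
Effective Tm = 62 − 2×6 = 62 − 12 = 50°C

50°C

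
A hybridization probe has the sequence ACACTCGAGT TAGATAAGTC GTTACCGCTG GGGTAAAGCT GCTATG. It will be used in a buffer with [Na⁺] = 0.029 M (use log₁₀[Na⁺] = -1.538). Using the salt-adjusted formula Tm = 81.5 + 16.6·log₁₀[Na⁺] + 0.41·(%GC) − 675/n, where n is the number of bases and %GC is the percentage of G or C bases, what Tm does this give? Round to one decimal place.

60.9°C

Length n = 46. T=12, C=9, G=13, A=12
G+C = 22, so %GC = 22/46 × 100 = 47.826%
Salt term: 16.6 × (-1.538) = -25.531
GC term: 0.41 × 47.826 = 19.609; length term: −675/46 = −14.674
Tm = 81.5 + (-25.531) + 19.609 − 14.674 = 60.904 → 60.9°C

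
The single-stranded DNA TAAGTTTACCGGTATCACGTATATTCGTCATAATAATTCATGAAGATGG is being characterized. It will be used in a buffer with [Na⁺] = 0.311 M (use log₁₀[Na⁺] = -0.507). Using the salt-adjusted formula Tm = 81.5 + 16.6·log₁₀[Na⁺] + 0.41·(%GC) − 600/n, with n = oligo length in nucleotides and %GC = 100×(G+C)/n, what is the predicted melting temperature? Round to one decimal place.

Length n = 49. C=7, T=17, G=9, A=16
G+C = 16, so %GC = 16/49 × 100 = 32.653%
Salt term: 16.6 × (-0.507) = -8.416
GC term: 0.41 × 32.653 = 13.388; length term: −600/49 = −12.245
Tm = 81.5 + (-8.416) + 13.388 − 12.245 = 74.227 → 74.2°C

74.2°C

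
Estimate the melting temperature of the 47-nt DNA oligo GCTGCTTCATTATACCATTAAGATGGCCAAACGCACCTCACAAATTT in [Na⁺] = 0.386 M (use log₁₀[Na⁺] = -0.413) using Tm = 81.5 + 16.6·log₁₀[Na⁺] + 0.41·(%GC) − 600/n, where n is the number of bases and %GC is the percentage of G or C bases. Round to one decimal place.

Length n = 47. Scanning the sequence gives A=15, T=13, G=6, C=13.
G+C = 19, so %GC = 19/47 × 100 = 40.426%
Salt term: 16.6 × (-0.413) = -6.856
GC term: 0.41 × 40.426 = 16.575; length term: −600/47 = −12.766
Tm = 81.5 + (-6.856) + 16.575 − 12.766 = 78.453 → 78.5°C

78.5°C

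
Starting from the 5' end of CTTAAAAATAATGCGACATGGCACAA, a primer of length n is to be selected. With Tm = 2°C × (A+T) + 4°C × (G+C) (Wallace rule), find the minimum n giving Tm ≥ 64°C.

First 23 bases: CTTAAAAATAATGCGACATGGCA → Tm = 62°C (< 64°C)
First 24 bases: CTTAAAAATAATGCGACATGGCAC → Tm = 66°C (≥ 64°C)
Since every base adds ≥2°C, Tm only increases with n, so the threshold is first crossed at n = 24.

n = 24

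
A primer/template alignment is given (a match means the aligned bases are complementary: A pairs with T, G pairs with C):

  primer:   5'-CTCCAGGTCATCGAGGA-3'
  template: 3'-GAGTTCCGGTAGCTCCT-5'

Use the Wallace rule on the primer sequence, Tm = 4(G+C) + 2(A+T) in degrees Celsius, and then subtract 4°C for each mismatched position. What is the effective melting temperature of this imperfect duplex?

Primer base counts: A=4, T=3, G=5, C=5 → A+T=7, G+C=10
Perfect-match Tm = 2(7) + 4(10) = 14 + 40 = 54°C
Mismatches (positions where the bases are not complementary): 2 (at positions 4, 8)
Effective Tm = 54 − 2×4 = 54 − 8 = 46°C

46°C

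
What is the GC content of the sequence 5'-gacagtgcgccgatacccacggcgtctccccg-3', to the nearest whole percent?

Scanning the sequence gives A=5, G=9, T=4, C=14.
G+C = 9 + 14 = 23 out of 32 bases
%GC = 23/32 × 100 = 71.88% ≈ 72%

72%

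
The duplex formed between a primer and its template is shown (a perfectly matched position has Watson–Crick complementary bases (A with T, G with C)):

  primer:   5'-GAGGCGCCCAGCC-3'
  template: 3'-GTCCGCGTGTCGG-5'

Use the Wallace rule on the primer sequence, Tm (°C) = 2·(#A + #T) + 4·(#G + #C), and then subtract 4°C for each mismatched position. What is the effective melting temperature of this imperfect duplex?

40°C

Primer base counts: A=2, T=0, G=5, C=6 → A+T=2, G+C=11
Perfect-match Tm = 2(2) + 4(11) = 4 + 44 = 48°C
Mismatches (positions where the bases are not complementary): 2 (at positions 1, 8)
Effective Tm = 48 − 2×4 = 48 − 8 = 40°C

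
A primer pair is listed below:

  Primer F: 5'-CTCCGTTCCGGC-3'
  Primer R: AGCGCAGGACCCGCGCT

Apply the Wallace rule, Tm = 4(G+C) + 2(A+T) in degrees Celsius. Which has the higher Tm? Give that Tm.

Primer R, 60°C

Primer F: A+T=3, G+C=9 → Tm = 2(3)+4(9) = 42°C
Primer R: A+T=4, G+C=13 → Tm = 2(4)+4(13) = 60°C
42°C vs 60°C → primer R is higher.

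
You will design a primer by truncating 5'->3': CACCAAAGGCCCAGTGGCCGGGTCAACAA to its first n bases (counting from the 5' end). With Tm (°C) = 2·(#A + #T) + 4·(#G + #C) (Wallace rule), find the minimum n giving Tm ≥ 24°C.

n = 8

First 7 bases: CACCAAA → Tm = 20°C (< 24°C)
First 8 bases: CACCAAAG → Tm = 24°C (≥ 24°C)
Each additional base adds 2°C (A/T) or 4°C (G/C), so Tm is non-decreasing in n; n = 8 is the first length to reach 24°C.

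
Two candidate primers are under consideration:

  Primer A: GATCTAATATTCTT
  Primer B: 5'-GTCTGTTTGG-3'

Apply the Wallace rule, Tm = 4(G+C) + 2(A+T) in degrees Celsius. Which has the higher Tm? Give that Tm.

Primer A, 34°C

Primer A: A+T=11, G+C=3 → Tm = 2(11)+4(3) = 34°C
Primer B: A+T=5, G+C=5 → Tm = 2(5)+4(5) = 30°C
34°C vs 30°C → primer A is higher.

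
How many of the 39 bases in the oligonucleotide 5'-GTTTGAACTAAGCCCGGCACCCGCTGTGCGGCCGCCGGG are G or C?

Counting bases: C=14, A=5, G=14, T=6
G+C = 14 + 14 = 28

28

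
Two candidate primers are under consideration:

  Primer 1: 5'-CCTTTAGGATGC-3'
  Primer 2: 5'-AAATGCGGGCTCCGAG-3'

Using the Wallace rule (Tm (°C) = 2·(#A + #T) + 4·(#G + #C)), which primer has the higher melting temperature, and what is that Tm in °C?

Primer 1: A+T=6, G+C=6 → Tm = 2(6)+4(6) = 36°C
Primer 2: A+T=6, G+C=10 → Tm = 2(6)+4(10) = 52°C
36°C vs 52°C → primer 2 is higher.

Primer 2, 52°C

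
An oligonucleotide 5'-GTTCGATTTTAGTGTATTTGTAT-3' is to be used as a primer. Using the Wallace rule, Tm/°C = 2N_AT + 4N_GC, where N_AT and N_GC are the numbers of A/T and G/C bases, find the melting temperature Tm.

58°C

Counting bases: A=4, T=13, C=1, G=5
AT pairs contribute 17, GC pairs contribute 6.
Tm = 2(17) + 4(6) = 34 + 24 = 58°C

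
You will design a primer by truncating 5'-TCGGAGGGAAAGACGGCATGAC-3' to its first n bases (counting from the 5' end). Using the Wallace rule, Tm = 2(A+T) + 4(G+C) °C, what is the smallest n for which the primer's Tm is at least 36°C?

n = 12

First 11 bases: TCGGAGGGAAA → Tm = 34°C (< 36°C)
First 12 bases: TCGGAGGGAAAG → Tm = 38°C (≥ 36°C)
Since every base adds ≥2°C, Tm only increases with n, so the threshold is first crossed at n = 12.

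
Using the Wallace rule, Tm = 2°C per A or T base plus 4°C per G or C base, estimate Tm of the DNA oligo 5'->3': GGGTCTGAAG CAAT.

42°C

Base counts: T=3, G=5, C=2, A=4
So N_AT = 7 and N_GC = 7.
Tm = 2(7) + 4(7) = 14 + 28 = 42°C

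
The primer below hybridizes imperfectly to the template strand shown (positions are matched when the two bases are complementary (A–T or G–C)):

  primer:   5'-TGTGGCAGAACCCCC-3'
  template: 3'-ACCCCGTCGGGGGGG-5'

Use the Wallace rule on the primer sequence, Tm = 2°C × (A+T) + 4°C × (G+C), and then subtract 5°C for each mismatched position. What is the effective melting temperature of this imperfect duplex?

35°C

Primer base counts: A=3, T=2, G=4, C=6 → A+T=5, G+C=10
Perfect-match Tm = 2(5) + 4(10) = 10 + 40 = 50°C
Mismatches (positions where the bases are not complementary): 3 (at positions 3, 9, 10)
Effective Tm = 50 − 3×5 = 50 − 15 = 35°C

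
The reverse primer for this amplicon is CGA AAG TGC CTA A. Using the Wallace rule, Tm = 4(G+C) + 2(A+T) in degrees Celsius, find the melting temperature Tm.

38°C

Counting bases: C=3, T=2, G=3, A=5
AT pairs contribute 7, GC pairs contribute 6.
Tm = 4·6 + 2·7 = 24 + 14 = 38°C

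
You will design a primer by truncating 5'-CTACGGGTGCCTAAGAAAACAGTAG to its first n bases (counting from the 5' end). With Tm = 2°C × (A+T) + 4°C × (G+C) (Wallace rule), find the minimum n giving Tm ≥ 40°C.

n = 12

First 11 bases: CTACGGGTGCC → Tm = 38°C (< 40°C)
First 12 bases: CTACGGGTGCCT → Tm = 40°C (≥ 40°C)
Each additional base adds 2°C (A/T) or 4°C (G/C), so Tm is non-decreasing in n; n = 12 is the first length to reach 40°C.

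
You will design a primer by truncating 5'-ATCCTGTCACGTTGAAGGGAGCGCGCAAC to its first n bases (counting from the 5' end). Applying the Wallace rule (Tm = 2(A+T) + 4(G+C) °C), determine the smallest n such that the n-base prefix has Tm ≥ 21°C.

n = 8

First 7 bases: ATCCTGT → Tm = 20°C (< 21°C)
First 8 bases: ATCCTGTC → Tm = 24°C (≥ 21°C)
Since every base adds ≥2°C, Tm only increases with n, so the threshold is first crossed at n = 8.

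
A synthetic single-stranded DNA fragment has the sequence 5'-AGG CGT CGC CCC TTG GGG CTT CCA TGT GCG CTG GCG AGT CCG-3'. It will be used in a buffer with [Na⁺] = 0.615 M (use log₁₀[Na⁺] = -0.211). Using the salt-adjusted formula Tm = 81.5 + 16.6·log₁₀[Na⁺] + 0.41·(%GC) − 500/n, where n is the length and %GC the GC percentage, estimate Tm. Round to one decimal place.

95.4°C

Length n = 42. Scanning the sequence gives A=3, C=14, G=16, T=9.
G+C = 30, so %GC = 30/42 × 100 = 71.429%
Salt term: 16.6 × (-0.211) = -3.503
GC term: 0.41 × 71.429 = 29.286; length term: −500/42 = −11.905
Tm = 81.5 + (-3.503) + 29.286 − 11.905 = 95.378 → 95.4°C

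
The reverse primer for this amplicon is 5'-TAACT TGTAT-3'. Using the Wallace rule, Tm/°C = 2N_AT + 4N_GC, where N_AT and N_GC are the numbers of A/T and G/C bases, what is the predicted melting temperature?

Base counts: G=1, A=3, T=5, C=1
AT pairs contribute 8, GC pairs contribute 2.
Tm = 4·2 + 2·8 = 8 + 16 = 24°C

24°C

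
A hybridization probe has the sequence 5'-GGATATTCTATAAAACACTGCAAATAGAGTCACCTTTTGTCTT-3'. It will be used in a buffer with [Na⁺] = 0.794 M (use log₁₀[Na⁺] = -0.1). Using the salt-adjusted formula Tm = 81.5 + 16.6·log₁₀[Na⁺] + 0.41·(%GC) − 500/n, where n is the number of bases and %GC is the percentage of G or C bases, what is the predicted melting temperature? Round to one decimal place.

Length n = 43. T=15, G=6, A=14, C=8
G+C = 14, so %GC = 14/43 × 100 = 32.558%
Salt term: 16.6 × (-0.1) = -1.66
GC term: 0.41 × 32.558 = 13.349; length term: −500/43 = −11.628
Tm = 81.5 + (-1.66) + 13.349 − 11.628 = 81.561 → 81.6°C

81.6°C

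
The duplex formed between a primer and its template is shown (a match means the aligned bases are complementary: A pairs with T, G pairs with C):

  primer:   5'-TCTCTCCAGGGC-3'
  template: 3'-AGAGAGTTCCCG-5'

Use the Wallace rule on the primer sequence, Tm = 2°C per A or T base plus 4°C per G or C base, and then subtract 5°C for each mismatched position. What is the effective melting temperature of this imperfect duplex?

Primer base counts: A=1, T=3, G=3, C=5 → A+T=4, G+C=8
Perfect-match Tm = 2(4) + 4(8) = 8 + 32 = 40°C
Mismatches (positions where the bases are not complementary): 1 (at position 7)
Effective Tm = 40 − 1×5 = 40 − 5 = 35°C

35°C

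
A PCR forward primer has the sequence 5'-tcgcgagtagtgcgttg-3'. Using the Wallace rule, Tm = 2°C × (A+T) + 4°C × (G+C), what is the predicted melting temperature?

Scanning the sequence gives A=2, C=3, G=7, T=5.
AT pairs contribute 7, GC pairs contribute 10.
Tm = 2(7) + 4(10) = 14 + 40 = 54°C

54°C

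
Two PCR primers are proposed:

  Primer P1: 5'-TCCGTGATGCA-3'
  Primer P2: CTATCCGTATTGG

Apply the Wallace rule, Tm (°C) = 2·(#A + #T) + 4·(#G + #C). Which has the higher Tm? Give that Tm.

Primer P2, 38°C

Primer P1: A+T=5, G+C=6 → Tm = 2(5)+4(6) = 34°C
Primer P2: A+T=7, G+C=6 → Tm = 2(7)+4(6) = 38°C
34°C vs 38°C → primer P2 is higher.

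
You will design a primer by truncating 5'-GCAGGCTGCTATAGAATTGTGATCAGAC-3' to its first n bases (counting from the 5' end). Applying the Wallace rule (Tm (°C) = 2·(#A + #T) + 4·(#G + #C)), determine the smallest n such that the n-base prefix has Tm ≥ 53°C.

First 18 bases: GCAGGCTGCTATAGAATT → Tm = 52°C (< 53°C)
First 19 bases: GCAGGCTGCTATAGAATTG → Tm = 56°C (≥ 53°C)
Since every base adds ≥2°C, Tm only increases with n, so the threshold is first crossed at n = 19.

n = 19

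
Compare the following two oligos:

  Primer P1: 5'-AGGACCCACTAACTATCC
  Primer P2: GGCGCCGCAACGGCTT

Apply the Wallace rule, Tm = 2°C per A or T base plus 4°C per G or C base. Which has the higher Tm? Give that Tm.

Primer P1: A+T=9, G+C=9 → Tm = 2(9)+4(9) = 54°C
Primer P2: A+T=4, G+C=12 → Tm = 2(4)+4(12) = 56°C
54°C vs 56°C → primer P2 is higher.

Primer P2, 56°C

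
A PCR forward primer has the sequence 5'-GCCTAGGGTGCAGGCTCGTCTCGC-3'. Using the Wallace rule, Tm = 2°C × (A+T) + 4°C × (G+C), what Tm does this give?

Base counts: C=8, T=5, G=9, A=2
So N_AT = 7 and N_GC = 17.
Tm = 2×7 + 4×17 = 82°C

82°C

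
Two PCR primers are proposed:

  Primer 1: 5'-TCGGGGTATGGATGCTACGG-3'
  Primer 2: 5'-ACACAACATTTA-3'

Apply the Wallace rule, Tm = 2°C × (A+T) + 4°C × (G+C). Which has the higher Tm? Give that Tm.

Primer 1: A+T=8, G+C=12 → Tm = 2(8)+4(12) = 64°C
Primer 2: A+T=9, G+C=3 → Tm = 2(9)+4(3) = 30°C
64°C vs 30°C → primer 1 is higher.

Primer 1, 64°C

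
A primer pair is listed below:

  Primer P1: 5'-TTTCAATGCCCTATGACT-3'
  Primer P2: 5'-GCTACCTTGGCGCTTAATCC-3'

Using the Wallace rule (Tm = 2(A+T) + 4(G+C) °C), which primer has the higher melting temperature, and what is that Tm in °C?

Primer P2, 62°C

Primer P1: A+T=11, G+C=7 → Tm = 2(11)+4(7) = 50°C
Primer P2: A+T=9, G+C=11 → Tm = 2(9)+4(11) = 62°C
50°C vs 62°C → primer P2 is higher.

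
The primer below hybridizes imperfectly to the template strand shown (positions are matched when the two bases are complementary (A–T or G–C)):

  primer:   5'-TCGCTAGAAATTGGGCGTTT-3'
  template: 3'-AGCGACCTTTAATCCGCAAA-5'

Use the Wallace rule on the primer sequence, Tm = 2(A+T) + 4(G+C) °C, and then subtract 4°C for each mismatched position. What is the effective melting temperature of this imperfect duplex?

50°C

Primer base counts: A=4, T=7, G=6, C=3 → A+T=11, G+C=9
Perfect-match Tm = 2(11) + 4(9) = 22 + 36 = 58°C
Mismatches (positions where the bases are not complementary): 2 (at positions 6, 13)
Effective Tm = 58 − 2×4 = 58 − 8 = 50°C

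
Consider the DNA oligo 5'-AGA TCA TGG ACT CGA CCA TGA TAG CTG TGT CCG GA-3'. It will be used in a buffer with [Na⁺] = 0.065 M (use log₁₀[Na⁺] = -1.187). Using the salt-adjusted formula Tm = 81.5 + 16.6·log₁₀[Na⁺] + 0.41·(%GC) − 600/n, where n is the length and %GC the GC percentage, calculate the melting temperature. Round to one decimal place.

65.7°C

Length n = 35. Scanning the sequence gives C=8, G=10, A=9, T=8.
G+C = 18, so %GC = 18/35 × 100 = 51.429%
Salt term: 16.6 × (-1.187) = -19.704
GC term: 0.41 × 51.429 = 21.086; length term: −600/35 = −17.143
Tm = 81.5 + (-19.704) + 21.086 − 17.143 = 65.739 → 65.7°C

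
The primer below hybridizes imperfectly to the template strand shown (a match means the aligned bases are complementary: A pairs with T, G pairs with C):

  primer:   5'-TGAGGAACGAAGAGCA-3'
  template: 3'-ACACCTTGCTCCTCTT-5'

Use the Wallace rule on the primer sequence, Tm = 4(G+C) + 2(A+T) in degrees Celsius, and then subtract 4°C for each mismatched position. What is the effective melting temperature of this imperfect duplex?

36°C

Primer base counts: A=7, T=1, G=6, C=2 → A+T=8, G+C=8
Perfect-match Tm = 2(8) + 4(8) = 16 + 32 = 48°C
Mismatches (positions where the bases are not complementary): 3 (at positions 3, 11, 15)
Effective Tm = 48 − 3×4 = 48 − 12 = 36°C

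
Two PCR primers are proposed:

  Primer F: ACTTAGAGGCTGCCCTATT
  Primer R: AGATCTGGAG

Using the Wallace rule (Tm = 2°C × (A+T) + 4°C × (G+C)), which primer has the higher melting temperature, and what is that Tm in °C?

Primer F, 56°C

Primer F: A+T=10, G+C=9 → Tm = 2(10)+4(9) = 56°C
Primer R: A+T=5, G+C=5 → Tm = 2(5)+4(5) = 30°C
56°C vs 30°C → primer F is higher.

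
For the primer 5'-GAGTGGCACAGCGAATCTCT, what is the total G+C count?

11

Counting bases: A=5, T=4, G=6, C=5
G+C = 6 + 5 = 11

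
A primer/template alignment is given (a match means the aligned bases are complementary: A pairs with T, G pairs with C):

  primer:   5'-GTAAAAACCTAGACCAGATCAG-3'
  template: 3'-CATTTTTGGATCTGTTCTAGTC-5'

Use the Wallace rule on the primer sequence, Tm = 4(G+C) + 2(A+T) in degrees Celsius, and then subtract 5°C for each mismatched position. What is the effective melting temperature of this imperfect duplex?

57°C

Primer base counts: A=10, T=3, G=4, C=5 → A+T=13, G+C=9
Perfect-match Tm = 2(13) + 4(9) = 26 + 36 = 62°C
Mismatches (positions where the bases are not complementary): 1 (at position 15)
Effective Tm = 62 − 1×5 = 62 − 5 = 57°C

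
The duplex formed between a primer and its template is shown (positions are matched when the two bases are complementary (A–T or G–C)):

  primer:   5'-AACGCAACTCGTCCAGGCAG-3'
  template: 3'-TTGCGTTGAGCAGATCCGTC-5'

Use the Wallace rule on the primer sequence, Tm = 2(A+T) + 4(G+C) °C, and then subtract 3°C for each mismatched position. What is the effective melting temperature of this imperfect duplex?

61°C

Primer base counts: A=6, T=2, G=5, C=7 → A+T=8, G+C=12
Perfect-match Tm = 2(8) + 4(12) = 16 + 48 = 64°C
Mismatches (positions where the bases are not complementary): 1 (at position 14)
Effective Tm = 64 − 1×3 = 64 − 3 = 61°C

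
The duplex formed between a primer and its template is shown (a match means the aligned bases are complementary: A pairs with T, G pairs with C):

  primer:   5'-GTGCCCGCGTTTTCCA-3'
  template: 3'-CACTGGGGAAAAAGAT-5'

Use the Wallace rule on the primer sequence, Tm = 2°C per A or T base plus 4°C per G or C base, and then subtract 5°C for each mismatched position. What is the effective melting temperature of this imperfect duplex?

32°C

Primer base counts: A=1, T=5, G=4, C=6 → A+T=6, G+C=10
Perfect-match Tm = 2(6) + 4(10) = 12 + 40 = 52°C
Mismatches (positions where the bases are not complementary): 4 (at positions 4, 7, 9, 15)
Effective Tm = 52 − 4×5 = 52 − 20 = 32°C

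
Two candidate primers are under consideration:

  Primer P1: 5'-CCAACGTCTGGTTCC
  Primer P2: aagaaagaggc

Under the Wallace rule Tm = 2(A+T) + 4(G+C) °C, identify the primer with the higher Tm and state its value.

Primer P1, 48°C

Primer P1: A+T=6, G+C=9 → Tm = 2(6)+4(9) = 48°C
Primer P2: A+T=6, G+C=5 → Tm = 2(6)+4(5) = 32°C
48°C vs 32°C → primer P1 is higher.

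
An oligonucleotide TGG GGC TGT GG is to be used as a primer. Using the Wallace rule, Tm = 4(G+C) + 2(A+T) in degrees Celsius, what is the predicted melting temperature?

38°C

G=7, A=0, C=1, T=3
A+T = 3, G+C = 8
Tm = 2(3) + 4(8) = 6 + 32 = 38°C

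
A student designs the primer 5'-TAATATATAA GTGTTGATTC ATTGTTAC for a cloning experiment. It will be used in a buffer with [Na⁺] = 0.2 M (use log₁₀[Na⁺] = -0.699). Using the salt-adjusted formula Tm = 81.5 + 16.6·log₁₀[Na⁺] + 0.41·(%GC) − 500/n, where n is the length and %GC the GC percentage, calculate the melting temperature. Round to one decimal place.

60.8°C

Length n = 28. Base counts: T=13, A=9, G=4, C=2
G+C = 6, so %GC = 6/28 × 100 = 21.429%
Salt term: 16.6 × (-0.699) = -11.603
GC term: 0.41 × 21.429 = 8.786; length term: −500/28 = −17.857
Tm = 81.5 + (-11.603) + 8.786 − 17.857 = 60.826 → 60.8°C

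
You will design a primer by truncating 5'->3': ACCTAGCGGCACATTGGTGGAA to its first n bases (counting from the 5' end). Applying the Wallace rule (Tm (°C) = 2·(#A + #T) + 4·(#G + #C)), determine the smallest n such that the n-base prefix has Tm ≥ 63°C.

n = 20

First 19 bases: ACCTAGCGGCACATTGGTG → Tm = 60°C (< 63°C)
First 20 bases: ACCTAGCGGCACATTGGTGG → Tm = 64°C (≥ 63°C)
Since every base adds ≥2°C, Tm only increases with n, so the threshold is first crossed at n = 20.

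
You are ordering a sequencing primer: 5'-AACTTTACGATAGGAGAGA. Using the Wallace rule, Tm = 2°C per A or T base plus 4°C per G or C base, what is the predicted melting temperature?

52°C

Base counts: G=5, C=2, T=4, A=8
AT pairs contribute 12, GC pairs contribute 7.
Tm = 4·7 + 2·12 = 28 + 24 = 52°C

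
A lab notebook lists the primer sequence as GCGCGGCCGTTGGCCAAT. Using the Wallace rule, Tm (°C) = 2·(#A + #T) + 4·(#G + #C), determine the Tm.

62°C

Base counts: T=3, G=7, C=6, A=2
AT pairs contribute 5, GC pairs contribute 13.
Tm = 4·13 + 2·5 = 52 + 10 = 62°C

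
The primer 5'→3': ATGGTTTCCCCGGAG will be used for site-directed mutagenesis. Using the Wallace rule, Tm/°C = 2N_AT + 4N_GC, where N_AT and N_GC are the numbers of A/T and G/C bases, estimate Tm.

Counting bases: T=4, C=4, G=5, A=2
A+T = 6, G+C = 9
Tm = 4·9 + 2·6 = 36 + 12 = 48°C

48°C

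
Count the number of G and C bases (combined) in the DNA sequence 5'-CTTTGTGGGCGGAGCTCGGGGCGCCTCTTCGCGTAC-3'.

25

Counting bases: T=9, G=14, A=2, C=11
G+C = 14 + 11 = 25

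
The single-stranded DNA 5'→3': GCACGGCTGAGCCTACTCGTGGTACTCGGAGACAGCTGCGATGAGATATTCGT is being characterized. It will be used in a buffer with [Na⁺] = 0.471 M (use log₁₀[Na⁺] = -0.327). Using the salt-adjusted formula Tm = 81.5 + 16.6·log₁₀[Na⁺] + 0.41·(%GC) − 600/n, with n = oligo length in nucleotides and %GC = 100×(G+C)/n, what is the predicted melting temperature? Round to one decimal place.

88.0°C

Length n = 53. Counting bases: G=17, A=11, C=13, T=12
G+C = 30, so %GC = 30/53 × 100 = 56.604%
Salt term: 16.6 × (-0.327) = -5.428
GC term: 0.41 × 56.604 = 23.208; length term: −600/53 = −11.321
Tm = 81.5 + (-5.428) + 23.208 − 11.321 = 87.959 → 88.0°C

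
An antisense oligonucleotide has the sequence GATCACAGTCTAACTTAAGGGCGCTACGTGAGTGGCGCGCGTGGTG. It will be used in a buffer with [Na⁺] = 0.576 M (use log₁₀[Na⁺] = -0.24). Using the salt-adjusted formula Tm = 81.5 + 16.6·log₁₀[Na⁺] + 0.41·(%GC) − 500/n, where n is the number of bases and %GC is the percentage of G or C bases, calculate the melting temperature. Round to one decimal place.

90.7°C

Length n = 46. T=10, C=10, G=17, A=9
G+C = 27, so %GC = 27/46 × 100 = 58.696%
Salt term: 16.6 × (-0.24) = -3.984
GC term: 0.41 × 58.696 = 24.065; length term: −500/46 = −10.87
Tm = 81.5 + (-3.984) + 24.065 − 10.87 = 90.711 → 90.7°C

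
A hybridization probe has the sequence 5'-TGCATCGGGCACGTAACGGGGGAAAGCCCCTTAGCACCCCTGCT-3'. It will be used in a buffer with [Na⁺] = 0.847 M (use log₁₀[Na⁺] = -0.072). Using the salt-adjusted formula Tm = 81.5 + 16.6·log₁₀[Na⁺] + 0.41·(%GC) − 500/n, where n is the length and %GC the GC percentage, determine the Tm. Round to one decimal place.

Length n = 44. Scanning the sequence gives T=7, A=9, G=13, C=15.
G+C = 28, so %GC = 28/44 × 100 = 63.636%
Salt term: 16.6 × (-0.072) = -1.195
GC term: 0.41 × 63.636 = 26.091; length term: −500/44 = −11.364
Tm = 81.5 + (-1.195) + 26.091 − 11.364 = 95.032 → 95.0°C

95.0°C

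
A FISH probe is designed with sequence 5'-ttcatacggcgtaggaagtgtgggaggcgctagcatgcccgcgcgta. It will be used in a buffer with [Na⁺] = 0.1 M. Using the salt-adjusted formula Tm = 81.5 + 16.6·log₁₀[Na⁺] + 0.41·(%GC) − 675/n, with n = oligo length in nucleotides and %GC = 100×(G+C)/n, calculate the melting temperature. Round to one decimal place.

75.8°C

Length n = 47. A=9, C=11, T=9, G=18
G+C = 29, so %GC = 29/47 × 100 = 61.702%
Salt term: 16.6 × (-1) = -16.6
GC term: 0.41 × 61.702 = 25.298; length term: −675/47 = −14.362
Tm = 81.5 + (-16.6) + 25.298 − 14.362 = 75.836 → 75.8°C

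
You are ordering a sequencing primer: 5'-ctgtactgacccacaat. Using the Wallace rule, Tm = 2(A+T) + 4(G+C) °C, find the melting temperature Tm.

Base counts: G=2, T=4, C=6, A=5
AT pairs contribute 9, GC pairs contribute 8.
Tm = 2×9 + 4×8 = 50°C

50°C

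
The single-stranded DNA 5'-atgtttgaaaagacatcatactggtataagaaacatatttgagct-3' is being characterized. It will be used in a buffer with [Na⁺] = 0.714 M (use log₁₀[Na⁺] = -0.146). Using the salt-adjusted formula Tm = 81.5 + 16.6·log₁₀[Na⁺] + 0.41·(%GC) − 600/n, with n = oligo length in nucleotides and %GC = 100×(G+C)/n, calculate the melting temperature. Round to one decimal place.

Length n = 45. Base counts: T=14, G=8, A=18, C=5
G+C = 13, so %GC = 13/45 × 100 = 28.889%
Salt term: 16.6 × (-0.146) = -2.424
GC term: 0.41 × 28.889 = 11.844; length term: −600/45 = −13.333
Tm = 81.5 + (-2.424) + 11.844 − 13.333 = 77.587 → 77.6°C

77.6°C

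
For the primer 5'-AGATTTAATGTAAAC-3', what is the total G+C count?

G=2, A=7, C=1, T=5
G+C = 2 + 1 = 3

3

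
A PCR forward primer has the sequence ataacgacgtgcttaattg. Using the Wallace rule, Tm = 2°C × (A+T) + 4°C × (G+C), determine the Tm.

52°C

Counting bases: A=6, C=3, T=6, G=4
AT pairs contribute 12, GC pairs contribute 7.
Tm = 2×12 + 4×7 = 52°C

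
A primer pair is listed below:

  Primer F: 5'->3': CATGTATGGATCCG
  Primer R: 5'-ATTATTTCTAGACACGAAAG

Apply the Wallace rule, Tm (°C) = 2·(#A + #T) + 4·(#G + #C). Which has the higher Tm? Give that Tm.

Primer F: A+T=7, G+C=7 → Tm = 2(7)+4(7) = 42°C
Primer R: A+T=14, G+C=6 → Tm = 2(14)+4(6) = 52°C
42°C vs 52°C → primer R is higher.

Primer R, 52°C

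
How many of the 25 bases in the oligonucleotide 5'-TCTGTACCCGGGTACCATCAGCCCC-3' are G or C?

Base counts: A=4, G=5, T=5, C=11
G+C = 5 + 11 = 16

16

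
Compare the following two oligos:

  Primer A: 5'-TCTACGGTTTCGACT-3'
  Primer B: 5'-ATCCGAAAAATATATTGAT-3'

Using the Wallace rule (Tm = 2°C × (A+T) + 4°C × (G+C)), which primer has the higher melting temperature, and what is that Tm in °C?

Primer B, 46°C

Primer A: A+T=8, G+C=7 → Tm = 2(8)+4(7) = 44°C
Primer B: A+T=15, G+C=4 → Tm = 2(15)+4(4) = 46°C
44°C vs 46°C → primer B is higher.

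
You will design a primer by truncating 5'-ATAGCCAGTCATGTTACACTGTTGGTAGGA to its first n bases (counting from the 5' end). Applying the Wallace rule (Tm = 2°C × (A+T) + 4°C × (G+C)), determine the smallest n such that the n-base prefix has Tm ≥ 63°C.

First 22 bases: ATAGCCAGTCATGTTACACTGT → Tm = 62°C (< 63°C)
First 23 bases: ATAGCCAGTCATGTTACACTGTT → Tm = 64°C (≥ 63°C)
Since every base adds ≥2°C, Tm only increases with n, so the threshold is first crossed at n = 23.

n = 23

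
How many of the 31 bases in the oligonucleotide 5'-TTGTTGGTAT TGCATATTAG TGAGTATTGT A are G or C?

Base counts: A=7, C=1, G=8, T=15
Total G or C: 8 + 1 = 9

9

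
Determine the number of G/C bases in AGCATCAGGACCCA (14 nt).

8

Counting bases: G=3, A=5, T=1, C=5
G+C = 3 + 5 = 8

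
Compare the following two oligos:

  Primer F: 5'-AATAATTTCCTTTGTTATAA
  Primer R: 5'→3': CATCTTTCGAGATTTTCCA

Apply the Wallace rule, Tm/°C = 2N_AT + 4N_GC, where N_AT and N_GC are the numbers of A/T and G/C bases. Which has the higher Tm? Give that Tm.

Primer F: A+T=17, G+C=3 → Tm = 2(17)+4(3) = 46°C
Primer R: A+T=12, G+C=7 → Tm = 2(12)+4(7) = 52°C
46°C vs 52°C → primer R is higher.

Primer R, 52°C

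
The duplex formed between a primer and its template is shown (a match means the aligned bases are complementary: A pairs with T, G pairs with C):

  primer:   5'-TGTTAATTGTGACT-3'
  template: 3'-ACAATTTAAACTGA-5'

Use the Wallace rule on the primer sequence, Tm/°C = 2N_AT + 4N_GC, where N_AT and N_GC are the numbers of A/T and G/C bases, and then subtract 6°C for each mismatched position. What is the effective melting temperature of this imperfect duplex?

Primer base counts: A=3, T=7, G=3, C=1 → A+T=10, G+C=4
Perfect-match Tm = 2(10) + 4(4) = 20 + 16 = 36°C
Mismatches (positions where the bases are not complementary): 2 (at positions 7, 9)
Effective Tm = 36 − 2×6 = 36 − 12 = 24°C

24°C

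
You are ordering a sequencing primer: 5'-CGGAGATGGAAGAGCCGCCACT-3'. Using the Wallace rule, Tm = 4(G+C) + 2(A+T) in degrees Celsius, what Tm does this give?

Scanning the sequence gives T=2, G=8, A=6, C=6.
AT pairs contribute 8, GC pairs contribute 14.
Tm = 2×8 + 4×14 = 72°C

72°C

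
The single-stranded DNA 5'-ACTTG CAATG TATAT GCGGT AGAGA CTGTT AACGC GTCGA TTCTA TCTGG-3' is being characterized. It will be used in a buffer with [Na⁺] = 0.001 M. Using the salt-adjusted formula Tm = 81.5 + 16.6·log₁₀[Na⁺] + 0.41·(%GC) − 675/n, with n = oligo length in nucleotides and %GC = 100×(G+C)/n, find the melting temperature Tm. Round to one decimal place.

Length n = 50. Counting bases: C=9, A=12, T=16, G=13
G+C = 22, so %GC = 22/50 × 100 = 44%
Salt term: 16.6 × (-3) = -49.8
GC term: 0.41 × 44 = 18.04; length term: −675/50 = −13.5
Tm = 81.5 + (-49.8) + 18.04 − 13.5 = 36.24 → 36.2°C

36.2°C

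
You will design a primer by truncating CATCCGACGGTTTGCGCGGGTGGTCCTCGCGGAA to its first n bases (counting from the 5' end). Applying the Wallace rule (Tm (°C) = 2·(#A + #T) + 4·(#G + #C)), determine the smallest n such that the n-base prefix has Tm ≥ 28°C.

n = 9

First 8 bases: CATCCGAC → Tm = 26°C (< 28°C)
First 9 bases: CATCCGACG → Tm = 30°C (≥ 28°C)
Since every base adds ≥2°C, Tm only increases with n, so the threshold is first crossed at n = 9.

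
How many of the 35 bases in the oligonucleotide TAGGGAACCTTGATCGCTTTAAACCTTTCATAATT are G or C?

G=5, C=7, A=10, T=13
G+C = 5 + 7 = 12

12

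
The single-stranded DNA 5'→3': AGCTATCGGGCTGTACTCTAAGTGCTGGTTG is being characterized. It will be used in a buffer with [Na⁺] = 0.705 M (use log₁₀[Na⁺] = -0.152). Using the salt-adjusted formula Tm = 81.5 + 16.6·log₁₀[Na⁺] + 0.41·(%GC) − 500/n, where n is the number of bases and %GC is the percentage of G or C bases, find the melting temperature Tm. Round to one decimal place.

Length n = 31. Counting bases: G=10, C=6, A=5, T=10
G+C = 16, so %GC = 16/31 × 100 = 51.613%
Salt term: 16.6 × (-0.152) = -2.523
GC term: 0.41 × 51.613 = 21.161; length term: −500/31 = −16.129
Tm = 81.5 + (-2.523) + 21.161 − 16.129 = 84.009 → 84.0°C

84.0°C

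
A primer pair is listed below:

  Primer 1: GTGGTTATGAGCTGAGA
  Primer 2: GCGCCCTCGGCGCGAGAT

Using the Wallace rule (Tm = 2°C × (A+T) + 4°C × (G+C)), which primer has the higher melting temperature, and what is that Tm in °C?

Primer 2, 64°C

Primer 1: A+T=9, G+C=8 → Tm = 2(9)+4(8) = 50°C
Primer 2: A+T=4, G+C=14 → Tm = 2(4)+4(14) = 64°C
50°C vs 64°C → primer 2 is higher.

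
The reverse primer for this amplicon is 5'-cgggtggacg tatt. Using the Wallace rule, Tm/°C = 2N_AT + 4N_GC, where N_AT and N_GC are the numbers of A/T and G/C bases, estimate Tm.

44°C

Base counts: T=4, A=2, C=2, G=6
A+T = 6, G+C = 8
Tm = 2(6) + 4(8) = 12 + 32 = 44°C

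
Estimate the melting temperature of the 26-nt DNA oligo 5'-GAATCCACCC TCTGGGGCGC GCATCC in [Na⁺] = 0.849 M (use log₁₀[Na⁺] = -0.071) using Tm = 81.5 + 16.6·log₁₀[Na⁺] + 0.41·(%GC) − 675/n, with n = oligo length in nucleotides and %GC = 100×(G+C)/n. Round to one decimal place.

82.7°C

Length n = 26. A=4, G=7, C=11, T=4
G+C = 18, so %GC = 18/26 × 100 = 69.231%
Salt term: 16.6 × (-0.071) = -1.179
GC term: 0.41 × 69.231 = 28.385; length term: −675/26 = −25.962
Tm = 81.5 + (-1.179) + 28.385 − 25.962 = 82.744 → 82.7°C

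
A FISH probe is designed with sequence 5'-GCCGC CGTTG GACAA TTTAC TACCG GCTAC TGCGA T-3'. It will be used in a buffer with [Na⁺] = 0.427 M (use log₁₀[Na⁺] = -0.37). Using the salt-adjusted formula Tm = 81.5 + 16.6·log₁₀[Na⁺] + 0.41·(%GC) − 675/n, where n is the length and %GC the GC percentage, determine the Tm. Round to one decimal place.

Length n = 36. Scanning the sequence gives A=7, T=9, G=9, C=11.
G+C = 20, so %GC = 20/36 × 100 = 55.556%
Salt term: 16.6 × (-0.37) = -6.142
GC term: 0.41 × 55.556 = 22.778; length term: −675/36 = −18.75
Tm = 81.5 + (-6.142) + 22.778 − 18.75 = 79.386 → 79.4°C

79.4°C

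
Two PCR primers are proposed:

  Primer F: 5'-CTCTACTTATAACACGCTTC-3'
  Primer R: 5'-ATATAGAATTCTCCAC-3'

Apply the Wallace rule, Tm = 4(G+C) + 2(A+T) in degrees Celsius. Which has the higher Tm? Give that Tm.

Primer F, 56°C

Primer F: A+T=12, G+C=8 → Tm = 2(12)+4(8) = 56°C
Primer R: A+T=11, G+C=5 → Tm = 2(11)+4(5) = 42°C
56°C vs 42°C → primer F is higher.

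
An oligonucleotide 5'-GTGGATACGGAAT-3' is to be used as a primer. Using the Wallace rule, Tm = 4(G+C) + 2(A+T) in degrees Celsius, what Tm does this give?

38°C

Scanning the sequence gives G=5, C=1, T=3, A=4.
So N_AT = 7 and N_GC = 6.
Tm = 2×7 + 4×6 = 38°C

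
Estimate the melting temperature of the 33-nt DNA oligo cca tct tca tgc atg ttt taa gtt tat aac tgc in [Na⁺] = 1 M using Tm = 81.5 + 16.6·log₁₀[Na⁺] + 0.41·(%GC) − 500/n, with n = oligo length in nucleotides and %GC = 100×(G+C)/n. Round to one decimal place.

Length n = 33. Base counts: T=14, A=8, G=4, C=7
G+C = 11, so %GC = 11/33 × 100 = 33.333%
Salt term: 16.6 × (0) = 0
GC term: 0.41 × 33.333 = 13.667; length term: −500/33 = −15.152
Tm = 81.5 + (0) + 13.667 − 15.152 = 80.015 → 80.0°C

80.0°C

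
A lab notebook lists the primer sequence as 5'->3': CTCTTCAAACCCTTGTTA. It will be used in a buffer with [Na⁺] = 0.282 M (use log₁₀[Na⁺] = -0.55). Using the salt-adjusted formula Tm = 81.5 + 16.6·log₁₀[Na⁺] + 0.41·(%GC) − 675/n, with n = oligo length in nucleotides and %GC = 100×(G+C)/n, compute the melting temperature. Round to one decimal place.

Length n = 18. G=1, T=7, C=6, A=4
G+C = 7, so %GC = 7/18 × 100 = 38.889%
Salt term: 16.6 × (-0.55) = -9.13
GC term: 0.41 × 38.889 = 15.944; length term: −675/18 = −37.5
Tm = 81.5 + (-9.13) + 15.944 − 37.5 = 50.814 → 50.8°C

50.8°C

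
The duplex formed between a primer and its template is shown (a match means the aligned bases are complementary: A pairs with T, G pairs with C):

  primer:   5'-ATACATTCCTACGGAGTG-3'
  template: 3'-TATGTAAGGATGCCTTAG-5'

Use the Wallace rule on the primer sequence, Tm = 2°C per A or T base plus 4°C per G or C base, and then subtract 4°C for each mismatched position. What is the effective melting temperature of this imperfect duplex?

44°C

Primer base counts: A=5, T=5, G=4, C=4 → A+T=10, G+C=8
Perfect-match Tm = 2(10) + 4(8) = 20 + 32 = 52°C
Mismatches (positions where the bases are not complementary): 2 (at positions 16, 18)
Effective Tm = 52 − 2×4 = 52 − 8 = 44°C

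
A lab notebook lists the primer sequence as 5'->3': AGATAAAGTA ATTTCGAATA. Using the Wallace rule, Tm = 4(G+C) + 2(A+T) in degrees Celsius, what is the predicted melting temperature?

Counting bases: C=1, T=6, G=3, A=10
A+T = 16, G+C = 4
Tm = 2×16 + 4×4 = 48°C

48°C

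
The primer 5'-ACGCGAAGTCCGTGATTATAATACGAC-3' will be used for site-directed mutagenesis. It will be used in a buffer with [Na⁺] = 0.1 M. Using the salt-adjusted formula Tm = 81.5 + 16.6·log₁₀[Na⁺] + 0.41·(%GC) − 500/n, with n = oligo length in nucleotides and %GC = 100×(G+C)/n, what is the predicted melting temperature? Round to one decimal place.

Length n = 27. Base counts: G=6, A=9, T=6, C=6
G+C = 12, so %GC = 12/27 × 100 = 44.444%
Salt term: 16.6 × (-1) = -16.6
GC term: 0.41 × 44.444 = 18.222; length term: −500/27 = −18.519
Tm = 81.5 + (-16.6) + 18.222 − 18.519 = 64.603 → 64.6°C

64.6°C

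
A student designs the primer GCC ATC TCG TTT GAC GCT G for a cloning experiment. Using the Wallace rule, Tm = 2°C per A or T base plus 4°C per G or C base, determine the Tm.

A=2, C=6, T=6, G=5
AT pairs contribute 8, GC pairs contribute 11.
Tm = 2×8 + 4×11 = 60°C

60°C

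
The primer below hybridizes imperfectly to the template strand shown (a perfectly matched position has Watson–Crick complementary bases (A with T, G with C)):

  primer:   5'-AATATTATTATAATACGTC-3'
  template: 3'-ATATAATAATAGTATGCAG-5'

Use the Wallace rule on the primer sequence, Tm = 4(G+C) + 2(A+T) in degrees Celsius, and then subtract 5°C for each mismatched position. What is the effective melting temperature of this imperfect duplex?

34°C

Primer base counts: A=8, T=8, G=1, C=2 → A+T=16, G+C=3
Perfect-match Tm = 2(16) + 4(3) = 32 + 12 = 44°C
Mismatches (positions where the bases are not complementary): 2 (at positions 1, 12)
Effective Tm = 44 − 2×5 = 44 − 10 = 34°C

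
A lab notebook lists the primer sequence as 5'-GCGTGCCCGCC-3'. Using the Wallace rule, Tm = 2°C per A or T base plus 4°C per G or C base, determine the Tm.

42°C

Base counts: G=4, T=1, C=6, A=0
AT pairs contribute 1, GC pairs contribute 10.
Tm = 2(1) + 4(10) = 2 + 40 = 42°C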